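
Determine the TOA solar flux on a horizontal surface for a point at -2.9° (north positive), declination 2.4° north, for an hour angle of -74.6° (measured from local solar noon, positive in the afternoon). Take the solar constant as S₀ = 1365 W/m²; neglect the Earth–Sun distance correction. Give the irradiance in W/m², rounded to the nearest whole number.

cos θ_z = sin φ sin δ + cos φ cos δ cos H = (-0.0506)(0.0419) + (0.9987)(0.9991)(0.2656) = 0.2629.
Top-of-atmosphere irradiance = S₀ cos θ_z = 1365 × 0.2629 = 358.86 W/m².

359 W/m²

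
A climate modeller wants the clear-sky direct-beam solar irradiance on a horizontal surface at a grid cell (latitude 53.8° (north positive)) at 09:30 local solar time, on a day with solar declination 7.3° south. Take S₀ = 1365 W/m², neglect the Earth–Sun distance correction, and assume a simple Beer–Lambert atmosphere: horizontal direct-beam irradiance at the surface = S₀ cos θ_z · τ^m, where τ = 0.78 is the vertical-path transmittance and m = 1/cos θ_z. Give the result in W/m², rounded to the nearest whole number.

Hour angle H = 15° × (9.5 − 12) = -37.50°.
cos θ_z = sin φ sin δ + cos φ cos δ cos H = (0.8070)(-0.1271) + (0.5906)(0.9919)(0.7934) = 0.3622.
Air mass m = 1/cos θ_z = 1/0.3622 = 2.761; τ^m = 0.78^2.761 = 0.5036.
Surface direct beam = 1365 × 0.3622 × 0.5036 = 248.98 W/m².

249 W/m²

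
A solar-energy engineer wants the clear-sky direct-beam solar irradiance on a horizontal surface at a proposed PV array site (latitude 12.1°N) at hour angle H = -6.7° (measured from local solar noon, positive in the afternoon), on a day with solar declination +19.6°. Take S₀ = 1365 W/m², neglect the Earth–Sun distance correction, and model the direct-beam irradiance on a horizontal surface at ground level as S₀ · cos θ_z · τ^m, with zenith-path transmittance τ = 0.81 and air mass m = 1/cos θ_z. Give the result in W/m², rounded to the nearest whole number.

With φ = 12.1°, δ = 19.6°, H = -6.70°: sin φ sin δ = 0.0703, cos φ cos δ cos H = 0.9148, so cos θ_z = 0.9851.
Air mass m = 1/cos θ_z = 1/0.9851 = 1.015; τ^m = 0.81^1.015 = 0.8074.
Surface direct beam = 1365 × 0.9851 × 0.8074 = 1085.68 W/m².

1086 W/m²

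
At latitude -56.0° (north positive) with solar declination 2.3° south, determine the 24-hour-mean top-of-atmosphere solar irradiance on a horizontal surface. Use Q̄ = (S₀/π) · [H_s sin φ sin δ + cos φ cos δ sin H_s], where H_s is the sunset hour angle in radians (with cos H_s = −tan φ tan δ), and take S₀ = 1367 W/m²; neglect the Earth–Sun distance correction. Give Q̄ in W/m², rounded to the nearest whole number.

266 W/m²

cos H_s = −tan(-56.0°) · tan(-2.3°) = -0.0595, so H_s = arccos(-0.0595) = 93.41°. In radians, H_s = 1.6303.
H_s sin φ sin δ = 1.6303 × -0.8290 × -0.0401 = 0.0542.
cos φ cos δ sin H_s = 0.5592 × 0.9992 × 0.9982 = 0.5577.
Q̄ = (1367/π) × (0.0542 + 0.5577) = 435.13 × 0.6119 = 266.26 W/m².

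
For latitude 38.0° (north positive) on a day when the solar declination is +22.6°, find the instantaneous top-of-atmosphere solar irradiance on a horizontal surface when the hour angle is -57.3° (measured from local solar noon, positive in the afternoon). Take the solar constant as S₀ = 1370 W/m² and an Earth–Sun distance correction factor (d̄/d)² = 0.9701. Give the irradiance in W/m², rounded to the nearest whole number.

cos θ_z = sin(38.0°) sin(22.6°) + cos(38.0°) cos(22.6°) cos(-57.30°) = 0.2366 + 0.3930 = 0.6296.
Top-of-atmosphere irradiance = S₀ (d̄/d)² cos θ_z = 1370 × 0.9701 × 0.6296 = 836.76 W/m².

837 W/m²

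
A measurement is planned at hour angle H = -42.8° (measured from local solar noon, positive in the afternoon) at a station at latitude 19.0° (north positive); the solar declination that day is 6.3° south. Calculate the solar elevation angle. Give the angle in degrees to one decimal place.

With φ = 19.0°, δ = -6.3°, H = -42.80°: sin φ sin δ = -0.0357, cos φ cos δ cos H = 0.6896, so cos θ_z = 0.6539.
θ_z = arccos(0.6539) = 49.16°, so the elevation is 90° − 49.16° = 40.84°.

40.8°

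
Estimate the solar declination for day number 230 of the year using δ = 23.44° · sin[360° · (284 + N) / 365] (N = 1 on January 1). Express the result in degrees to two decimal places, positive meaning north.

360 × (284 + 230) / 365 = 506.959°; sin(506.959°) = 0.5452.
δ = 23.44 × 0.5452 = 12.779° ≈ +12.78°.

+12.78°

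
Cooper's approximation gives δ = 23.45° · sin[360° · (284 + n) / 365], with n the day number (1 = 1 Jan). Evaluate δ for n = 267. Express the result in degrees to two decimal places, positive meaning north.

360 × (284 + 267) / 365 = 543.452°; sin(543.452°) = -0.0602.
δ = 23.45 × -0.0602 = -1.412° ≈ -1.41°.

-1.41°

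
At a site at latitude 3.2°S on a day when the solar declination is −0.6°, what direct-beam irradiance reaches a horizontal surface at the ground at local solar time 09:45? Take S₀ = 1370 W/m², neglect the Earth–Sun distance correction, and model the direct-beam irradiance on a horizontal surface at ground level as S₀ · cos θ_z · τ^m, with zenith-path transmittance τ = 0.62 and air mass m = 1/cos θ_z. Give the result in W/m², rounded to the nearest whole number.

Hour angle H = 15° × (9.75 − 12) = -33.75°.
cos θ_z = sin φ sin δ + cos φ cos δ cos H = (-0.0558)(-0.0105) + (0.9984)(0.9999)(0.8315) = 0.8307.
Air mass m = 1/cos θ_z = 1/0.8307 = 1.204; τ^m = 0.62^1.204 = 0.5624.
Surface direct beam = 1370 × 0.8307 × 0.5624 = 640.04 W/m².

640 W/m²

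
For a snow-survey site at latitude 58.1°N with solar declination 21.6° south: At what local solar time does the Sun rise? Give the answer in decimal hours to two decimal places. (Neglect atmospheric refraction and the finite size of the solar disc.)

−tan φ tan δ = −(1.6066)(-0.3959) = 0.6361; H_s = arccos(0.6361) = 50.50°.
Sunrise is at 12 − H_s/15 = 12 − 3.367 = 8.633 h local solar time.

8.63 h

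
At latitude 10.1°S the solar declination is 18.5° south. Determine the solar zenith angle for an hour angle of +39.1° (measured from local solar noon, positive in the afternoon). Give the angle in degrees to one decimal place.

38.7°

With φ = -10.1°, δ = -18.5°, H = 39.10°: sin φ sin δ = 0.0556, cos φ cos δ cos H = 0.7245, so cos θ_z = 0.7801.
θ_z = arccos(0.7801) = 38.73°.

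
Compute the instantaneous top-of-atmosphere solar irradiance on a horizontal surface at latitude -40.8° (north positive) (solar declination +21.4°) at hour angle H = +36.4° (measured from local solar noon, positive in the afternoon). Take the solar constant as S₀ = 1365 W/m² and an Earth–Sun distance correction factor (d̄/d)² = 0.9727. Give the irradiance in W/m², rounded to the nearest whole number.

cos θ_z = sin(-40.8°) sin(21.4°) + cos(-40.8°) cos(21.4°) cos(36.40°) = -0.2384 + 0.5673 = 0.3289.
Top-of-atmosphere irradiance = S₀ (d̄/d)² cos θ_z = 1365 × 0.9727 × 0.3289 = 436.69 W/m².

437 W/m²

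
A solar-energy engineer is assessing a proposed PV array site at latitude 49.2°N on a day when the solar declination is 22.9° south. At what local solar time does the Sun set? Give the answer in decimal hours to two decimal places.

16.05 h

−tan φ tan δ = −(1.1585)(-0.4224) = 0.4894; H_s = arccos(0.4894) = 60.70°.
Sunset is at 12 + H_s/15 = 12 + 4.047 = 16.047 h local solar time.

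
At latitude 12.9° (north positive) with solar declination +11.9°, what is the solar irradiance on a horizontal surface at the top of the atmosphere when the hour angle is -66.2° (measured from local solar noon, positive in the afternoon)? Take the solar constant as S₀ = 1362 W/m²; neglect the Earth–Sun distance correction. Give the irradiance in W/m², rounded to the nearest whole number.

587 W/m²

cos θ_z = sin(12.9°) sin(11.9°) + cos(12.9°) cos(11.9°) cos(-66.20°) = 0.0460 + 0.3849 = 0.4309.
Top-of-atmosphere irradiance = S₀ cos θ_z = 1362 × 0.4309 = 586.89 W/m².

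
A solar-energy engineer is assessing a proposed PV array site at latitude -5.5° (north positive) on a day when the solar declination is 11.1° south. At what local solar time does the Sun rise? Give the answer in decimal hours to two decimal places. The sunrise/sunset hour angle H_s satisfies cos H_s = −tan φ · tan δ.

−tan φ tan δ = −(-0.0963)(-0.1962) = -0.0189; H_s = arccos(-0.0189) = 91.08°.
Sunrise is at 12 − H_s/15 = 12 − 6.072 = 5.928 h local solar time.

5.93 h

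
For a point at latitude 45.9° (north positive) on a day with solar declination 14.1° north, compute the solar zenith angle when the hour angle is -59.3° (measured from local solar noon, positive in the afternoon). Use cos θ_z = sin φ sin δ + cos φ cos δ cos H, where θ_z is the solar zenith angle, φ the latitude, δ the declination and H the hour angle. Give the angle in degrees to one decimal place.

58.7°

cos θ_z = sin φ sin δ + cos φ cos δ cos H = (0.7181)(0.2436) + (0.6959)(0.9699)(0.5105) = 0.5195.
θ_z = arccos(0.5195) = 58.70°.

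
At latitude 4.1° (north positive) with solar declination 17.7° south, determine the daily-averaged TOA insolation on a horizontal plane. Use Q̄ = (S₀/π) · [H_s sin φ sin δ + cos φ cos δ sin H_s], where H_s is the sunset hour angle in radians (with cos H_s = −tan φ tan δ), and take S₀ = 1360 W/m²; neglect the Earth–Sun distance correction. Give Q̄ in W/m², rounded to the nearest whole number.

397 W/m²

cos H_s = −tan(4.1°) · tan(-17.7°) = 0.0229, so H_s = arccos(0.0229) = 88.69°. In radians, H_s = 1.5479.
H_s sin φ sin δ = 1.5479 × 0.0715 × -0.3040 = -0.0336.
cos φ cos δ sin H_s = 0.9974 × 0.9527 × 0.9997 = 0.9499.
Q̄ = (1360/π) × (-0.0336 + 0.9499) = 432.90 × 0.9163 = 396.67 W/m².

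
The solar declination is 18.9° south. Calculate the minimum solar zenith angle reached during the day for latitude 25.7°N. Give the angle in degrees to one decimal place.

44.6°

At local solar noon the hour angle is zero, so the zenith angle is |φ − δ| = |25.7° − (-18.9°)| = 44.6°.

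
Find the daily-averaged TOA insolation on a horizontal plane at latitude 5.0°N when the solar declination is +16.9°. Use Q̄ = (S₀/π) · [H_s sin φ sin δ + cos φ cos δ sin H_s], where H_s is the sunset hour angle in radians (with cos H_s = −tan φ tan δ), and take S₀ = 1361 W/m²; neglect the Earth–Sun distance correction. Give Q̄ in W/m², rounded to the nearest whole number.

430 W/m²

cos H_s = −tan(5.0°) · tan(16.9°) = -0.0266, so H_s = arccos(-0.0266) = 91.52°. In radians, H_s = 1.5973.
H_s sin φ sin δ = 1.5973 × 0.0872 × 0.2907 = 0.0405.
cos φ cos δ sin H_s = 0.9962 × 0.9568 × 0.9996 = 0.9528.
Q̄ = (1361/π) × (0.0405 + 0.9528) = 433.22 × 0.9933 = 430.32 W/m².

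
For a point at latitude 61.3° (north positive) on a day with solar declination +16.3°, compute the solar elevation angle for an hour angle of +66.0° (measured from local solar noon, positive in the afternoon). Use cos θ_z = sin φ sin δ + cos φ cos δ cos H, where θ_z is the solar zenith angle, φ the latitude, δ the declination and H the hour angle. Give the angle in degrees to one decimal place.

25.7°

cos θ_z = sin φ sin δ + cos φ cos δ cos H = (0.8771)(0.2807) + (0.4802)(0.9598)(0.4067) = 0.4336.
θ_z = arccos(0.4336) = 64.30°, so the elevation is 90° − 64.30° = 25.70°.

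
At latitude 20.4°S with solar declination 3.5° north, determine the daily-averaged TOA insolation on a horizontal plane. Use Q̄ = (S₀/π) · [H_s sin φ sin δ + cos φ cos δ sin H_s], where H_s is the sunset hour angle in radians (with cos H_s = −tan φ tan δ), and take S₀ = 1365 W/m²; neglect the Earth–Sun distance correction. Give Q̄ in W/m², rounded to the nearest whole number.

392 W/m²

−tan φ tan δ = −(-0.3719)(0.0612) = 0.0228; H_s = arccos(0.0228) = 88.69°. In radians, H_s = 1.5479.
H_s sin φ sin δ = 1.5479 × -0.3486 × 0.0610 = -0.0329.
cos φ cos δ sin H_s = 0.9373 × 0.9981 × 0.9997 = 0.9352.
Q̄ = (1365/π) × (-0.0329 + 0.9352) = 434.49 × 0.9023 = 392.04 W/m².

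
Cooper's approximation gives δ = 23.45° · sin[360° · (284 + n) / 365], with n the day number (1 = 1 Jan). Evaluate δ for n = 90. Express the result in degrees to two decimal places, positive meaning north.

+3.62°

360 × (284 + 90) / 365 = 368.877°; sin(368.877°) = 0.1543.
δ = 23.45 × 0.1543 = 3.618° ≈ +3.62°.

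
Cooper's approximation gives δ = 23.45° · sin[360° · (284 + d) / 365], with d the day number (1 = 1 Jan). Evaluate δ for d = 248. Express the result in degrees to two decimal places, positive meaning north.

+6.18°

360 × (284 + 248) / 365 = 524.712°; sin(524.712°) = 0.2637.
δ = 23.45 × 0.2637 = 6.184° ≈ +6.18°.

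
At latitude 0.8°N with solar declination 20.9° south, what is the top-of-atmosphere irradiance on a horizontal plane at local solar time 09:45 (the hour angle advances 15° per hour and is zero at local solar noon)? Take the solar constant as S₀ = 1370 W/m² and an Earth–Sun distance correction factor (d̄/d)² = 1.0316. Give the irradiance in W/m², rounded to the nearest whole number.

1091 W/m²

Hour angle H = 15° × (9.75 − 12) = -33.75°.
cos θ_z = sin φ sin δ + cos φ cos δ cos H = (0.0140)(-0.3567) + (0.9999)(0.9342)(0.8315) = 0.7717.
Top-of-atmosphere irradiance = S₀ (d̄/d)² cos θ_z = 1370 × 1.0316 × 0.7717 = 1090.64 W/m².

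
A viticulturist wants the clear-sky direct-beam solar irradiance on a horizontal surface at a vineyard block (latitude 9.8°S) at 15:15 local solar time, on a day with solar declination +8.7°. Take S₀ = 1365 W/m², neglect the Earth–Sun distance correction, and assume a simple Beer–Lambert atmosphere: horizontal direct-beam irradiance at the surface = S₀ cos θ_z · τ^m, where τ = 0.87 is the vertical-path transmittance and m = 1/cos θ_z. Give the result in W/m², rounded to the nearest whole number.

671 W/m²

Hour angle H = 15° × (15.25 − 12) = 48.75°.
cos θ_z = sin(-9.8°) sin(8.7°) + cos(-9.8°) cos(8.7°) cos(48.75°) = -0.0257 + 0.6422 = 0.6165.
Air mass m = 1/cos θ_z = 1/0.6165 = 1.622; τ^m = 0.87^1.622 = 0.7978.
Surface direct beam = 1365 × 0.6165 × 0.7978 = 671.37 W/m².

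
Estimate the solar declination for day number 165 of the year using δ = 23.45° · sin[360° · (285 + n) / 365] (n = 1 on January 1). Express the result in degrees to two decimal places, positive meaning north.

360 × (285 + 165) / 365 = 443.836°; sin(443.836°) = 0.9942.
δ = 23.45 × 0.9942 = 23.314° ≈ +23.31°.

+23.31°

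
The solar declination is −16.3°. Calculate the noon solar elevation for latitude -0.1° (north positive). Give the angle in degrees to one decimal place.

At local solar noon the hour angle is zero, so the elevation is 90° − |φ − δ| = 90° − |-0.1° − (-16.3°)| = 90° − 16.2° = 73.8°.

73.8°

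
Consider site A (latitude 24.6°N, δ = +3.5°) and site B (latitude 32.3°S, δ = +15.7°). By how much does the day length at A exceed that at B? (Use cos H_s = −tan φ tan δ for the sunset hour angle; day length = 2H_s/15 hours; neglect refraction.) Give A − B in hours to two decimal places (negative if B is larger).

A: H_s = arccos(−tan 24.6° · tan 3.5°) = 91.60°, so 2H_s/15 = 12.2133 h.
B: H_s = arccos(−tan -32.3° · tan 15.7°) = 79.76°, so 2H_s/15 = 10.6347 h.
A − B = 12.2133 − 10.6347 = 1.5786 h.

+1.58 h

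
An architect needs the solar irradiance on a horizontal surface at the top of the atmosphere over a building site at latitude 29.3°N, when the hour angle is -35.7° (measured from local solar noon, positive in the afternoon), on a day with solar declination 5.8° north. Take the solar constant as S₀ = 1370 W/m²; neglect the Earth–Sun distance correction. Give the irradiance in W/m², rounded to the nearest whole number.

1033 W/m²

With φ = 29.3°, δ = 5.8°, H = -35.70°: sin φ sin δ = 0.0495, cos φ cos δ cos H = 0.7046, so cos θ_z = 0.7541.
Top-of-atmosphere irradiance = S₀ cos θ_z = 1370 × 0.7541 = 1033.12 W/m².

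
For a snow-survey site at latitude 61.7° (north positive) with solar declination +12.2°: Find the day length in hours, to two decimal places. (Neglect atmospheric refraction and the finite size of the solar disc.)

15.16 hours

The sunset hour angle satisfies cos H_s = −tan φ tan δ = -0.4015, giving H_s = 113.67°.
Day length = 2 H_s / 15° h⁻¹ = 227.34° / 15 = 15.156 h.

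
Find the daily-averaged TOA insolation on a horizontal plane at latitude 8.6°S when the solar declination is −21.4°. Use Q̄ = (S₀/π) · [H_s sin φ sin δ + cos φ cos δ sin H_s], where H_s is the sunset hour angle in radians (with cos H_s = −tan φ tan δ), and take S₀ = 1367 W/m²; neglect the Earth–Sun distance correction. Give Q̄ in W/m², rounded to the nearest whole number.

−tan φ tan δ = −(-0.1512)(-0.3919) = -0.0593; H_s = arccos(-0.0593) = 93.40°. In radians, H_s = 1.6301.
H_s sin φ sin δ = 1.6301 × -0.1495 × -0.3649 = 0.0889.
cos φ cos δ sin H_s = 0.9888 × 0.9311 × 0.9982 = 0.9190.
Q̄ = (1367/π) × (0.0889 + 0.9190) = 435.13 × 1.0079 = 438.57 W/m².

439 W/m²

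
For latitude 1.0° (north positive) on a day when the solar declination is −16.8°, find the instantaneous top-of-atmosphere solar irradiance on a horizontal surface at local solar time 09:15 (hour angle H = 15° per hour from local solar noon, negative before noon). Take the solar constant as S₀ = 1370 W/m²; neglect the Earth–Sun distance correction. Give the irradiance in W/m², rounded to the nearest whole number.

979 W/m²

Hour angle H = 15° × (9.25 − 12) = -41.25°.
cos θ_z = sin φ sin δ + cos φ cos δ cos H = (0.0175)(-0.2890) + (0.9998)(0.9573)(0.7518) = 0.7145.
Top-of-atmosphere irradiance = S₀ cos θ_z = 1370 × 0.7145 = 978.87 W/m².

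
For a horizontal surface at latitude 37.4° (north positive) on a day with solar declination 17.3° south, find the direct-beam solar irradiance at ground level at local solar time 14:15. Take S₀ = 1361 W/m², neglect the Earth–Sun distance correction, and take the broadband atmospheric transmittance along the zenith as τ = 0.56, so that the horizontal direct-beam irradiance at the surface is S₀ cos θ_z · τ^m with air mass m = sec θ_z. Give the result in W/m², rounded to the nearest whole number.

Hour angle H = 15° × (14.25 − 12) = 33.75°.
cos θ_z = sin(37.4°) sin(-17.3°) + cos(37.4°) cos(-17.3°) cos(33.75°) = -0.1806 + 0.6306 = 0.4500.
Air mass m = 1/cos θ_z = 1/0.4500 = 2.222; τ^m = 0.56^2.222 = 0.2757.
Surface direct beam = 1361 × 0.4500 × 0.2757 = 168.85 W/m².

169 W/m²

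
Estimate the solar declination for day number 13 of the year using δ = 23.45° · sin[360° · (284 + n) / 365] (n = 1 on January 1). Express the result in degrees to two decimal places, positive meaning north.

360 × (284 + 13) / 365 = 292.932°; sin(292.932°) = -0.9210.
δ = 23.45 × -0.9210 = -21.597° ≈ -21.60°.

-21.60°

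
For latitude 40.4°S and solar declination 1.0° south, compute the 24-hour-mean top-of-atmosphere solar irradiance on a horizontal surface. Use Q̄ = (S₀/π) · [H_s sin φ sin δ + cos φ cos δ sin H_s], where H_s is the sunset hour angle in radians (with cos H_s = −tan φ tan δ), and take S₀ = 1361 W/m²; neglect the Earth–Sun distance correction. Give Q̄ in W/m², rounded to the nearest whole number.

338 W/m²

The sunset hour angle satisfies cos H_s = −tan φ tan δ = -0.0149, giving H_s = 90.85°. In radians, H_s = 1.5856.
H_s sin φ sin δ = 1.5856 × -0.6481 × -0.0175 = 0.0180.
cos φ cos δ sin H_s = 0.7615 × 0.9998 × 0.9999 = 0.7613.
Q̄ = (1361/π) × (0.0180 + 0.7613) = 433.22 × 0.7793 = 337.61 W/m².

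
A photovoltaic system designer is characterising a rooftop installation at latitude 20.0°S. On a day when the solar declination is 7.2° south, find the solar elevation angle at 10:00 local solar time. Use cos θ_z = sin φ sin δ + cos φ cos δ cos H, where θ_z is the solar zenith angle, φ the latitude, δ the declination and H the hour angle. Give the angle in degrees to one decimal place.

Hour angle H = 15° × (10 − 12) = -30.00°.
With φ = -20.0°, δ = -7.2°, H = -30.00°: sin φ sin δ = 0.0429, cos φ cos δ cos H = 0.8074, so cos θ_z = 0.8503.
θ_z = arccos(0.8503) = 31.76°, so the elevation is 90° − 31.76° = 58.24°.

58.2°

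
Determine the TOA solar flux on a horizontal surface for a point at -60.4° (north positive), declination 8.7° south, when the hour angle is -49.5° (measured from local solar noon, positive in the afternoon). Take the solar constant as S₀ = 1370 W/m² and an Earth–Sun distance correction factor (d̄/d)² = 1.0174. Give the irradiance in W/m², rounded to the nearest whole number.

625 W/m²

With φ = -60.4°, δ = -8.7°, H = -49.50°: sin φ sin δ = 0.1315, cos φ cos δ cos H = 0.3171, so cos θ_z = 0.4486.
Top-of-atmosphere irradiance = S₀ (d̄/d)² cos θ_z = 1370 × 1.0174 × 0.4486 = 625.28 W/m².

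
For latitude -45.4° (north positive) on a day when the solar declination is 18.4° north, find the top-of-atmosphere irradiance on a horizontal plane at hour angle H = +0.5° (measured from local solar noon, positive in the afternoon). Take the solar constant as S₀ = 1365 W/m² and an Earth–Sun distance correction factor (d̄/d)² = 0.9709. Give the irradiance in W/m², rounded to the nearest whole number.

585 W/m²

cos θ_z = sin φ sin δ + cos φ cos δ cos H = (-0.7120)(0.3156) + (0.7022)(0.9489)(1.0000) = 0.4416.
Top-of-atmosphere irradiance = S₀ (d̄/d)² cos θ_z = 1365 × 0.9709 × 0.4416 = 585.24 W/m².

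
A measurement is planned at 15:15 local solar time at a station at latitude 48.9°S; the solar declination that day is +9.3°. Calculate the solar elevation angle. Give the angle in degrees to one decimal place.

Hour angle H = 15° × (15.25 − 12) = 48.75°.
With φ = -48.9°, δ = 9.3°, H = 48.75°: sin φ sin δ = -0.1218, cos φ cos δ cos H = 0.4277, so cos θ_z = 0.3059.
θ_z = arccos(0.3059) = 72.19°, so the elevation is 90° − 72.19° = 17.81°.

17.8°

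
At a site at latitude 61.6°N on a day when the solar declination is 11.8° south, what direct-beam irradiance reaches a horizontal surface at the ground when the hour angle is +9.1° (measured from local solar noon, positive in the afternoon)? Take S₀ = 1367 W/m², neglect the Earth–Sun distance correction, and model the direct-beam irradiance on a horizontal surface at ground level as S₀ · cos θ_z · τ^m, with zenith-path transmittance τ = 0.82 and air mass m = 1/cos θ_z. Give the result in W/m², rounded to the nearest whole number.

188 W/m²

cos θ_z = sin(61.6°) sin(-11.8°) + cos(61.6°) cos(-11.8°) cos(9.10°) = -0.1799 + 0.4597 = 0.2798.
Air mass m = 1/cos θ_z = 1/0.2798 = 3.574; τ^m = 0.82^3.574 = 0.4920.
Surface direct beam = 1367 × 0.2798 × 0.4920 = 188.18 W/m².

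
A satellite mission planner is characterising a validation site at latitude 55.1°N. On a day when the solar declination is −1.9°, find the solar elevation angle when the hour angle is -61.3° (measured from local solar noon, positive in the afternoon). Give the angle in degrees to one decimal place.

cos θ_z = sin(55.1°) sin(-1.9°) + cos(55.1°) cos(-1.9°) cos(-61.30°) = -0.0272 + 0.2746 = 0.2474.
θ_z = arccos(0.2474) = 75.68°, so the elevation is 90° − 75.68° = 14.32°.

14.3°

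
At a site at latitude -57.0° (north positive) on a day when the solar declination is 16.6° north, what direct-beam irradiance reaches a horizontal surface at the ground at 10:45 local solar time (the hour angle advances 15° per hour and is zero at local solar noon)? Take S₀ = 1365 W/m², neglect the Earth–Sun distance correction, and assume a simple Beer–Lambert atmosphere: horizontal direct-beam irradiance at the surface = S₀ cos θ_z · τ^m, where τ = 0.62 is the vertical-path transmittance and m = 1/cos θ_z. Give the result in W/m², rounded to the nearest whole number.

Hour angle H = 15° × (10.75 − 12) = -18.75°.
cos θ_z = sin(-57.0°) sin(16.6°) + cos(-57.0°) cos(16.6°) cos(-18.75°) = -0.2396 + 0.4942 = 0.2546.
Air mass m = 1/cos θ_z = 1/0.2546 = 3.928; τ^m = 0.62^3.928 = 0.1529.
Surface direct beam = 1365 × 0.2546 × 0.1529 = 53.14 W/m².

53 W/m²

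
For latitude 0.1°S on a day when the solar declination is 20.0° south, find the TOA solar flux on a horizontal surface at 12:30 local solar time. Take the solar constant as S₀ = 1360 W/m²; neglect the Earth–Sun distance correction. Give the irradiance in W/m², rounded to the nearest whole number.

Hour angle H = 15° × (12.5 − 12) = 7.50°.
cos θ_z = sin(-0.1°) sin(-20.0°) + cos(-0.1°) cos(-20.0°) cos(7.50°) = 0.0006 + 0.9317 = 0.9323.
Top-of-atmosphere irradiance = S₀ cos θ_z = 1360 × 0.9323 = 1267.93 W/m².

1268 W/m²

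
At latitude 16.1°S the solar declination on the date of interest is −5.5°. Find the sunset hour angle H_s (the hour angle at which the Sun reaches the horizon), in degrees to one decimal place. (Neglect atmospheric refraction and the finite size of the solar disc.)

−tan φ tan δ = −(-0.2886)(-0.0963) = -0.0278; H_s = arccos(-0.0278) = 91.59°.

91.6°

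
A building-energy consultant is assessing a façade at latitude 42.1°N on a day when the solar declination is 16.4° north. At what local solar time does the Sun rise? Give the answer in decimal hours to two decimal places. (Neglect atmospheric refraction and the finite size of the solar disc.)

4.97 h

The sunset hour angle satisfies cos H_s = −tan φ tan δ = -0.2659, giving H_s = 105.42°.
Sunrise is at 12 − H_s/15 = 12 − 7.028 = 4.972 h local solar time.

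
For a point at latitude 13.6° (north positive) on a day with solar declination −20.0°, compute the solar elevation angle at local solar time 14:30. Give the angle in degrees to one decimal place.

40.1°

Hour angle H = 15° × (14.5 − 12) = 37.50°.
cos θ_z = sin φ sin δ + cos φ cos δ cos H = (0.2351)(-0.3420) + (0.9720)(0.9397)(0.7934) = 0.6443.
θ_z = arccos(0.6443) = 49.89°, so the elevation is 90° − 49.89° = 40.11°.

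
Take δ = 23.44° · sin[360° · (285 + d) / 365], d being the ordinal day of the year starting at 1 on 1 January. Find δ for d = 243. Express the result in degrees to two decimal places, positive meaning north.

+7.72°

360 × (285 + 243) / 365 = 520.767°; sin(520.767°) = 0.3294.
δ = 23.44 × 0.3294 = 7.721° ≈ +7.72°.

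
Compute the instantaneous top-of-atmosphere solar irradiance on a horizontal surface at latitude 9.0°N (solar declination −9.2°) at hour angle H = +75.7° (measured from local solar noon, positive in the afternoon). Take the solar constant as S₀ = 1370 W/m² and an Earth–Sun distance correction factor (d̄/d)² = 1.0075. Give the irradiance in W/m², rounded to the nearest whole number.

298 W/m²

With φ = 9.0°, δ = -9.2°, H = 75.70°: sin φ sin δ = -0.0250, cos φ cos δ cos H = 0.2408, so cos θ_z = 0.2158.
Top-of-atmosphere irradiance = S₀ (d̄/d)² cos θ_z = 1370 × 1.0075 × 0.2158 = 297.86 W/m².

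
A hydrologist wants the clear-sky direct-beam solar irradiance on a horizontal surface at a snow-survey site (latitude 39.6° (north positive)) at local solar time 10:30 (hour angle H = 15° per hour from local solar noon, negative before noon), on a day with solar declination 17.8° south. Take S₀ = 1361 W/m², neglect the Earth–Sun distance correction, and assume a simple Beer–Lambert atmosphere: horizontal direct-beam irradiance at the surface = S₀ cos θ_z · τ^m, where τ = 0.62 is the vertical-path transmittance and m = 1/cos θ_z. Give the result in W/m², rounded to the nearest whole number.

244 W/m²

Hour angle H = 15° × (10.5 − 12) = -22.50°.
cos θ_z = sin φ sin δ + cos φ cos δ cos H = (0.6374)(-0.3057) + (0.7705)(0.9521)(0.9239) = 0.4829.
Air mass m = 1/cos θ_z = 1/0.4829 = 2.071; τ^m = 0.62^2.071 = 0.3716.
Surface direct beam = 1361 × 0.4829 × 0.3716 = 244.23 W/m².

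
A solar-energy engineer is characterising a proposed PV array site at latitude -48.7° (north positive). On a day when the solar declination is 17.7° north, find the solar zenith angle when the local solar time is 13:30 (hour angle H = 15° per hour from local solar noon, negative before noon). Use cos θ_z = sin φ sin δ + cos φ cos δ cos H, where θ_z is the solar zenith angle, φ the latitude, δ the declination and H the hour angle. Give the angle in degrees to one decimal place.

Hour angle H = 15° × (13.5 − 12) = 22.50°.
cos θ_z = sin(-48.7°) sin(17.7°) + cos(-48.7°) cos(17.7°) cos(22.50°) = -0.2284 + 0.5809 = 0.3525.
θ_z = arccos(0.3525) = 69.36°.

69.4°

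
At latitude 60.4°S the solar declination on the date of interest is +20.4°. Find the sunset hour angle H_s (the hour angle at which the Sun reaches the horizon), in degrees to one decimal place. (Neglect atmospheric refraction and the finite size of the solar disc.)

The sunset hour angle satisfies cos H_s = −tan φ tan δ = 0.6547, giving H_s = 49.10°.

49.1°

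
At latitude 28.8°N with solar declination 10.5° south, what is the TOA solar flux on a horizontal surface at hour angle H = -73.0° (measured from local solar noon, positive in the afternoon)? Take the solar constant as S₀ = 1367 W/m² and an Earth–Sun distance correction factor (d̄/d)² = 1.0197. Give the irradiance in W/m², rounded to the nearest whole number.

cos θ_z = sin φ sin δ + cos φ cos δ cos H = (0.4818)(-0.1822) + (0.8763)(0.9833)(0.2924) = 0.1642.
Top-of-atmosphere irradiance = S₀ (d̄/d)² cos θ_z = 1367 × 1.0197 × 0.1642 = 228.88 W/m².

229 W/m²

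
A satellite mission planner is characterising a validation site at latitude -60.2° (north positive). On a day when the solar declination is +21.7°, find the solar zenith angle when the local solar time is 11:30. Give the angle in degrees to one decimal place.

Hour angle H = 15° × (11.5 − 12) = -7.50°.
With φ = -60.2°, δ = 21.7°, H = -7.50°: sin φ sin δ = -0.3209, cos φ cos δ cos H = 0.4578, so cos θ_z = 0.1369.
θ_z = arccos(0.1369) = 82.13°.

82.1°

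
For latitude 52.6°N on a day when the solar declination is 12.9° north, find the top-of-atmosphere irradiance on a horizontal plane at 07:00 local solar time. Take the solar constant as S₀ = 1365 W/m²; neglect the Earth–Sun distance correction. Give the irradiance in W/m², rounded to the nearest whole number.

Hour angle H = 15° × (7 − 12) = -75.00°.
With φ = 52.6°, δ = 12.9°, H = -75.00°: sin φ sin δ = 0.1774, cos φ cos δ cos H = 0.1532, so cos θ_z = 0.3306.
Top-of-atmosphere irradiance = S₀ cos θ_z = 1365 × 0.3306 = 451.27 W/m².

451 W/m²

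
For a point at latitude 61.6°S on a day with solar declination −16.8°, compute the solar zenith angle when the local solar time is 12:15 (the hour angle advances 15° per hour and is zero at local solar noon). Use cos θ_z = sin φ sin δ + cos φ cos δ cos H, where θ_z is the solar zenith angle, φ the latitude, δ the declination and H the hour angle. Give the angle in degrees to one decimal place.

44.9°

Hour angle H = 15° × (12.25 − 12) = 3.75°.
With φ = -61.6°, δ = -16.8°, H = 3.75°: sin φ sin δ = 0.2542, cos φ cos δ cos H = 0.4543, so cos θ_z = 0.7085.
θ_z = arccos(0.7085) = 44.89°.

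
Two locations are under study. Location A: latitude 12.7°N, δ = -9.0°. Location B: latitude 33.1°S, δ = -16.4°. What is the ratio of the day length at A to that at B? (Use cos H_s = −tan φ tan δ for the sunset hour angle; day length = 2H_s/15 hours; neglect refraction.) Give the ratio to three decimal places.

A: H_s = arccos(−tan 12.7° · tan -9.0°) = 87.95°, so 2H_s/15 = 11.7267 h.
B: H_s = arccos(−tan -33.1° · tan -16.4°) = 101.06°, so 2H_s/15 = 13.4747 h.
Ratio A/B = 11.7267 / 13.4747 = 0.8703.

0.870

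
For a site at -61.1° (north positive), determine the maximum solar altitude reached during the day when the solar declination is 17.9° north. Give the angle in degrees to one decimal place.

At local solar noon the hour angle is zero, so the elevation is 90° − |φ − δ| = 90° − |-61.1° − (17.9°)| = 90° − 79.0° = 11.0°.

11.0°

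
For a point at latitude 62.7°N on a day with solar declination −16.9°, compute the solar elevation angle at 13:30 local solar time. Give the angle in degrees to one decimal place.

8.5°

Hour angle H = 15° × (13.5 − 12) = 22.50°.
With φ = 62.7°, δ = -16.9°, H = 22.50°: sin φ sin δ = -0.2583, cos φ cos δ cos H = 0.4054, so cos θ_z = 0.1471.
θ_z = arccos(0.1471) = 81.54°, so the elevation is 90° − 81.54° = 8.46°.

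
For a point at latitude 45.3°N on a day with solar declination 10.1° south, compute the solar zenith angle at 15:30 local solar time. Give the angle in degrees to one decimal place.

Hour angle H = 15° × (15.5 − 12) = 52.50°.
cos θ_z = sin(45.3°) sin(-10.1°) + cos(45.3°) cos(-10.1°) cos(52.50°) = -0.1247 + 0.4216 = 0.2969.
θ_z = arccos(0.2969) = 72.73°.

72.7°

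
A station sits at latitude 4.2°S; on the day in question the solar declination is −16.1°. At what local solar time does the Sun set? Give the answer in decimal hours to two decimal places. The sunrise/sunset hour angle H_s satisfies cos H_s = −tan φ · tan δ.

The sunset hour angle satisfies cos H_s = −tan φ tan δ = -0.0212, giving H_s = 91.21°.
Sunset is at 12 + H_s/15 = 12 + 6.081 = 18.081 h local solar time.

18.08 h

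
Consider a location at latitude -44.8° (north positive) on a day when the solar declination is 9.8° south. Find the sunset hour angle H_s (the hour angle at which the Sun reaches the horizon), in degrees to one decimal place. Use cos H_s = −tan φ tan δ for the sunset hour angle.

−tan φ tan δ = −(-0.9930)(-0.1727) = -0.1715; H_s = arccos(-0.1715) = 99.88°.

99.9°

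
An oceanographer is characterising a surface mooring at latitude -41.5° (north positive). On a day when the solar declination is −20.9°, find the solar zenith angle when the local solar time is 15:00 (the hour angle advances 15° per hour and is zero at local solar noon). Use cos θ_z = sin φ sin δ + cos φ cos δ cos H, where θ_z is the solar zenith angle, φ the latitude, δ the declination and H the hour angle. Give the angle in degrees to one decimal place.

Hour angle H = 15° × (15 − 12) = 45.00°.
With φ = -41.5°, δ = -20.9°, H = 45.00°: sin φ sin δ = 0.2364, cos φ cos δ cos H = 0.4947, so cos θ_z = 0.7311.
θ_z = arccos(0.7311) = 43.02°.

43.0°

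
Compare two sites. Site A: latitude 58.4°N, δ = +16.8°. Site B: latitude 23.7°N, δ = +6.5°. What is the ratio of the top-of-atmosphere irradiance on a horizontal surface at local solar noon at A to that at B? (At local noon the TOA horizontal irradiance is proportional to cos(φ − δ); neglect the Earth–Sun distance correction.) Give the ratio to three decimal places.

0.783

A: cos θ_z = cos(58.4° − (16.8°)) = 0.7478.
B: cos θ_z = cos(23.7° − (6.5°)) = 0.9553.
Ratio A/B = 0.7478 / 0.9553 = 0.7828.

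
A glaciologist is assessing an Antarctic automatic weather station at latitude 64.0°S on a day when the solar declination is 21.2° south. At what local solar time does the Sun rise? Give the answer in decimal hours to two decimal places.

The sunset hour angle satisfies cos H_s = −tan φ tan δ = -0.7953, giving H_s = 142.68°.
Sunrise is at 12 − H_s/15 = 12 − 9.512 = 2.488 h local solar time.

2.49 h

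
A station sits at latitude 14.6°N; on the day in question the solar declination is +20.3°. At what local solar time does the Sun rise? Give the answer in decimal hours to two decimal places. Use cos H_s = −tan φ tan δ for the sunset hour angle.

−tan φ tan δ = −(0.2605)(0.3699) = -0.0964; H_s = arccos(-0.0964) = 95.53°.
Sunrise is at 12 − H_s/15 = 12 − 6.369 = 5.631 h local solar time.

5.63 h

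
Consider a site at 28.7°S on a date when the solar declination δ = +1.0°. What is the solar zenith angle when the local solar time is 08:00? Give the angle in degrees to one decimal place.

Hour angle H = 15° × (8 − 12) = -60.00°.
With φ = -28.7°, δ = 1.0°, H = -60.00°: sin φ sin δ = -0.0084, cos φ cos δ cos H = 0.4385, so cos θ_z = 0.4301.
θ_z = arccos(0.4301) = 64.53°.

64.5°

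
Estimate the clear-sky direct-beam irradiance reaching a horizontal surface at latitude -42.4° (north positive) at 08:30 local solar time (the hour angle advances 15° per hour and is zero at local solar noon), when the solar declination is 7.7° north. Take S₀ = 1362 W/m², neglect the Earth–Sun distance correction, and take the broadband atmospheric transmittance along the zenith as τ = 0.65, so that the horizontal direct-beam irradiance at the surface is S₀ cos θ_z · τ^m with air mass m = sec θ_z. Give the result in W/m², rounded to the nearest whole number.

144 W/m²

Hour angle H = 15° × (8.5 − 12) = -52.50°.
cos θ_z = sin φ sin δ + cos φ cos δ cos H = (-0.6743)(0.1340) + (0.7385)(0.9910)(0.6088) = 0.3552.
Air mass m = 1/cos θ_z = 1/0.3552 = 2.815; τ^m = 0.65^2.815 = 0.2974.
Surface direct beam = 1362 × 0.3552 × 0.2974 = 143.88 W/m².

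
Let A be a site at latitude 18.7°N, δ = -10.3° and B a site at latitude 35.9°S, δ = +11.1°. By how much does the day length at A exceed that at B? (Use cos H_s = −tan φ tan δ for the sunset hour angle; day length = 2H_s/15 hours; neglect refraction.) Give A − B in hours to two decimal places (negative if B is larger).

A: H_s = arccos(−tan 18.7° · tan -10.3°) = 86.47°, so 2H_s/15 = 11.5293 h.
B: H_s = arccos(−tan -35.9° · tan 11.1°) = 81.84°, so 2H_s/15 = 10.9120 h.
A − B = 11.5293 − 10.9120 = 0.6173 h.

+0.62 h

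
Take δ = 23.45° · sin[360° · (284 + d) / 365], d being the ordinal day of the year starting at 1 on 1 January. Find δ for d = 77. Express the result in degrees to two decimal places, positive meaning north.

360 × (284 + 77) / 365 = 356.055°; sin(356.055°) = -0.0688.
δ = 23.45 × -0.0688 = -1.613° ≈ -1.61°.

-1.61°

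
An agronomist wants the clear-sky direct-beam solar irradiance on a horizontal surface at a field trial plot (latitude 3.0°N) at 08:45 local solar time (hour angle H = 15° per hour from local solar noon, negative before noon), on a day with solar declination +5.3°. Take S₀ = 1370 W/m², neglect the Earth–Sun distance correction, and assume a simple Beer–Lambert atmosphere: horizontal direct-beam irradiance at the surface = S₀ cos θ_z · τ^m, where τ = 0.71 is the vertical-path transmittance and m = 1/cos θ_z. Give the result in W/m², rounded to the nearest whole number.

Hour angle H = 15° × (8.75 − 12) = -48.75°.
cos θ_z = sin φ sin δ + cos φ cos δ cos H = (0.0523)(0.0924) + (0.9986)(0.9957)(0.6593) = 0.6604.
Air mass m = 1/cos θ_z = 1/0.6604 = 1.514; τ^m = 0.71^1.514 = 0.5954.
Surface direct beam = 1370 × 0.6604 × 0.5954 = 538.69 W/m².

539 W/m²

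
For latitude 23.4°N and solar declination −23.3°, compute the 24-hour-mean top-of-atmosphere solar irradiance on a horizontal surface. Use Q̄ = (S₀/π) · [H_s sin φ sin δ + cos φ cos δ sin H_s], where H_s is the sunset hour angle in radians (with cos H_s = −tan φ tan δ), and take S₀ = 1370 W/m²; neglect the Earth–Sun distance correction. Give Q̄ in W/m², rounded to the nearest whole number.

266 W/m²

−tan φ tan δ = −(0.4327)(-0.4307) = 0.1864; H_s = arccos(0.1864) = 79.26°. In radians, H_s = 1.3833.
H_s sin φ sin δ = 1.3833 × 0.3971 × -0.3955 = -0.2173.
cos φ cos δ sin H_s = 0.9178 × 0.9184 × 0.9825 = 0.8282.
Q̄ = (1370/π) × (-0.2173 + 0.8282) = 436.08 × 0.6109 = 266.40 W/m².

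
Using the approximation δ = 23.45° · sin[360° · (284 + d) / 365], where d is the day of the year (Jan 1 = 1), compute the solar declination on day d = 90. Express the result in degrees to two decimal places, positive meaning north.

+3.62°

360 × (284 + 90) / 365 = 368.877°; sin(368.877°) = 0.1543.
δ = 23.45 × 0.1543 = 3.618° ≈ +3.62°.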